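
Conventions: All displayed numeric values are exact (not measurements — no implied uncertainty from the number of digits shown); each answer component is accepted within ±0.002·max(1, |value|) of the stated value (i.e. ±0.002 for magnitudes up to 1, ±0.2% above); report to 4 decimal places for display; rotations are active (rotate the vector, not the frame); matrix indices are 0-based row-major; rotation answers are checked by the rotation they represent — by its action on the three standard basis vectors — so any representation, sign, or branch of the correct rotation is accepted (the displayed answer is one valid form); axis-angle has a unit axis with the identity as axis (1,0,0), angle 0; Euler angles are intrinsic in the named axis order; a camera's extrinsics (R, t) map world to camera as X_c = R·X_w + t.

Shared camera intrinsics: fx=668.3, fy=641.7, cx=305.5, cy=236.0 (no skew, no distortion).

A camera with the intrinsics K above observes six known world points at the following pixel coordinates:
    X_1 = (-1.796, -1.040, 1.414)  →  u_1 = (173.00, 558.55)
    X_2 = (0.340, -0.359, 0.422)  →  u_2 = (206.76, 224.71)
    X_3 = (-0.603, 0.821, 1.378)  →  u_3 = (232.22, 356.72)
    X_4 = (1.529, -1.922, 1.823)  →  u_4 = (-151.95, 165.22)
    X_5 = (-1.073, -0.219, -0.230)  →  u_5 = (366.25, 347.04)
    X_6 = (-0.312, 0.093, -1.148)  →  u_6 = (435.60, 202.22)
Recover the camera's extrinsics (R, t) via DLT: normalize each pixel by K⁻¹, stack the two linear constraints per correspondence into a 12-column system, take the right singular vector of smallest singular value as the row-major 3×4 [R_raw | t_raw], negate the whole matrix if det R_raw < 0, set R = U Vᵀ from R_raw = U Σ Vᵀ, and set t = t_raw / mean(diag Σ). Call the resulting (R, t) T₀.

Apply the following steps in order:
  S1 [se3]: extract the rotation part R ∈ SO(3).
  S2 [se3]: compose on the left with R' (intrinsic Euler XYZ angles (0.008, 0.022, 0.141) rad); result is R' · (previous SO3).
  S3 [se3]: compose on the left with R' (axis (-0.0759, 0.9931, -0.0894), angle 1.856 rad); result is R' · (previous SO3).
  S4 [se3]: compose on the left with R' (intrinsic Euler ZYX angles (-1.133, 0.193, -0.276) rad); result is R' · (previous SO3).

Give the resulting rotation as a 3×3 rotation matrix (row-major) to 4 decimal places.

rotation (matrix) = ((-0.4891, 0.0795, 0.8686), (-0.6577, -0.6877, -0.3074), (0.5729, -0.7217, 0.3886))

source (pnp_recover): camera pose = R=[-0.4408 0.3656 -0.8198; -0.8785 0.0118 0.4776; 0.1842 0.9307 0.3160], t=(-0.1400, 0.0100, 5.3299)
after S1 (rot_of_se3): [-0.4408 0.3656 -0.8198; -0.8785 0.0118 0.4776; 0.1842 0.9307 0.3160]
after S2 (compose_so3): [-0.3088 0.3807 -0.8716; -0.9332 0.0556 0.3549; 0.1836 0.9230 0.3381]
after S3 (compose_so3): [0.2713 0.7827 0.5601; -0.8680 -0.0525 0.4938; 0.4159 -0.6201 0.6652]
after S4 (compose_so3): [-0.4891 0.0795 0.8686; -0.6577 -0.6877 -0.3074; 0.5729 -0.7217 0.3886]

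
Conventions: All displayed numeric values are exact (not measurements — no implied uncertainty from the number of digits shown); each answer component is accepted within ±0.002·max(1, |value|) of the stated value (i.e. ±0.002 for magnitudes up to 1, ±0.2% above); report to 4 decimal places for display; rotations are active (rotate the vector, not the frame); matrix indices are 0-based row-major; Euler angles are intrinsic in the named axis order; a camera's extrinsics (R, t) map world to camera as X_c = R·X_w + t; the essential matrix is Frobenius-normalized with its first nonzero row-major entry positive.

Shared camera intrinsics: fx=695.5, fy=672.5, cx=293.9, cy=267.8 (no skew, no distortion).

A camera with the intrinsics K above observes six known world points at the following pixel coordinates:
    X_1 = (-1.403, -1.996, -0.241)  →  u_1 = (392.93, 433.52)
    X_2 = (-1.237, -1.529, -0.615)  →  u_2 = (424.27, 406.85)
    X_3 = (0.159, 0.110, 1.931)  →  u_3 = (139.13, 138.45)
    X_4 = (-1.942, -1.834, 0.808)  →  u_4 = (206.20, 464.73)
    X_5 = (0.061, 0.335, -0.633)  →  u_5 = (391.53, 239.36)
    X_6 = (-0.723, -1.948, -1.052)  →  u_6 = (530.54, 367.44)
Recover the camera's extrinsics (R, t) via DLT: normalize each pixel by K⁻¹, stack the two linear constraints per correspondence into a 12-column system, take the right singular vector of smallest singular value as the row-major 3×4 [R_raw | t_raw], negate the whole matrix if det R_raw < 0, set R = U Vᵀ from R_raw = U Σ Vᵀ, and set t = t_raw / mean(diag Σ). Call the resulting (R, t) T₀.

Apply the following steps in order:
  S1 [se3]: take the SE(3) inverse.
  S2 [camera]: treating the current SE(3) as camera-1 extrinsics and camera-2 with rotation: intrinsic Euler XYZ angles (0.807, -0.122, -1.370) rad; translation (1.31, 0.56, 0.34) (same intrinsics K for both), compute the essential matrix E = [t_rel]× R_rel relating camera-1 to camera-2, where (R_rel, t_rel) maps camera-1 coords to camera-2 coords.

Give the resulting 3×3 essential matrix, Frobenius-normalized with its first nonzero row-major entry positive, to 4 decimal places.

source (pnp_recover): camera pose = R=[0.3107 -0.2106 -0.9269; -0.9502 -0.0445 -0.3084; 0.0237 0.9766 -0.2139], t=(0.4200, -0.4100, 6.3405)
after S1 (invert_se3): R=[0.3107 -0.9502 0.0237; -0.2106 -0.0445 0.9766; -0.9269 -0.3084 -0.2139], t=(-0.6704, -6.1217, 1.6193)
after S2 (essential): [0.3476 -0.1240 -0.6026; -0.4224 -0.1228 -0.2398; -0.4392 -0.1161 -0.2080]

matrix = [0.3476 -0.1240 -0.6026; -0.4224 -0.1228 -0.2398; -0.4392 -0.1161 -0.2080]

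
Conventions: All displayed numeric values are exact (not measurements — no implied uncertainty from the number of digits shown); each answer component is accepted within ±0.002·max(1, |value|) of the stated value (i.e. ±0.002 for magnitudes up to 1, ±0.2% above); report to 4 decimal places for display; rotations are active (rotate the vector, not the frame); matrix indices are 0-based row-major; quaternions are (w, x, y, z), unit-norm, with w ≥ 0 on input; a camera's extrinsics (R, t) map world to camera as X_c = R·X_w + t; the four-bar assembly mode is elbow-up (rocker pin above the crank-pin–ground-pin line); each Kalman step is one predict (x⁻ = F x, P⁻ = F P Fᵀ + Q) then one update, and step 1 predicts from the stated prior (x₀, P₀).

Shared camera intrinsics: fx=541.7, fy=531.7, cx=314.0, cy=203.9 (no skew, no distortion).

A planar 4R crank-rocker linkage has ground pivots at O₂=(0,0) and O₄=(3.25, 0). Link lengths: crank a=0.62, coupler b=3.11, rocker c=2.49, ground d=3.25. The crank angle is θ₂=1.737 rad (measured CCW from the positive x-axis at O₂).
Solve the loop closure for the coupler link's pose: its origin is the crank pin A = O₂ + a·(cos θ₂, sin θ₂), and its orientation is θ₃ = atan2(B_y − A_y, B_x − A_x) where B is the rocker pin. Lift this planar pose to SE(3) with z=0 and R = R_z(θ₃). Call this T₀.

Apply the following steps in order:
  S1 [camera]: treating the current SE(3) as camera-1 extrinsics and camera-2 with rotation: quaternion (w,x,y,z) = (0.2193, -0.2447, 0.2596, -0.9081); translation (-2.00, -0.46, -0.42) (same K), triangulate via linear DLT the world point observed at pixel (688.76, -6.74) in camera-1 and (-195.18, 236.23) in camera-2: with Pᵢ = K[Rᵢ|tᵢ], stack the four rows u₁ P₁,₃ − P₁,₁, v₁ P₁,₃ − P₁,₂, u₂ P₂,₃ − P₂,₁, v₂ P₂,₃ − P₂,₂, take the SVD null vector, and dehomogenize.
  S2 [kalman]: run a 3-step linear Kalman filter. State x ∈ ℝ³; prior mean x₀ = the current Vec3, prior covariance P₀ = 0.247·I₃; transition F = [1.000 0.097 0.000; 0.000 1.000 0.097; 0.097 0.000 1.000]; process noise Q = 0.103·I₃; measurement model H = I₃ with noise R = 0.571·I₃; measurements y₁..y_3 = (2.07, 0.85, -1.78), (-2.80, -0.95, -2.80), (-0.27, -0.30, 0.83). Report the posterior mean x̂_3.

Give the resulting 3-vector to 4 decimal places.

source (fourbar_fk): coupler pose = R=[0.8262 -0.5634 0.0000; 0.5634 0.8262 0.0000; 0.0000 0.0000 1.0000], t=(-0.1026, 0.6115, 0.0000)
after S1 (triangulate): (0.3124, -1.7407, 1.6424)
after S2 (kf_track): (-0.4715, -0.6872, -0.2156)

result = (-0.4715, -0.6872, -0.2156)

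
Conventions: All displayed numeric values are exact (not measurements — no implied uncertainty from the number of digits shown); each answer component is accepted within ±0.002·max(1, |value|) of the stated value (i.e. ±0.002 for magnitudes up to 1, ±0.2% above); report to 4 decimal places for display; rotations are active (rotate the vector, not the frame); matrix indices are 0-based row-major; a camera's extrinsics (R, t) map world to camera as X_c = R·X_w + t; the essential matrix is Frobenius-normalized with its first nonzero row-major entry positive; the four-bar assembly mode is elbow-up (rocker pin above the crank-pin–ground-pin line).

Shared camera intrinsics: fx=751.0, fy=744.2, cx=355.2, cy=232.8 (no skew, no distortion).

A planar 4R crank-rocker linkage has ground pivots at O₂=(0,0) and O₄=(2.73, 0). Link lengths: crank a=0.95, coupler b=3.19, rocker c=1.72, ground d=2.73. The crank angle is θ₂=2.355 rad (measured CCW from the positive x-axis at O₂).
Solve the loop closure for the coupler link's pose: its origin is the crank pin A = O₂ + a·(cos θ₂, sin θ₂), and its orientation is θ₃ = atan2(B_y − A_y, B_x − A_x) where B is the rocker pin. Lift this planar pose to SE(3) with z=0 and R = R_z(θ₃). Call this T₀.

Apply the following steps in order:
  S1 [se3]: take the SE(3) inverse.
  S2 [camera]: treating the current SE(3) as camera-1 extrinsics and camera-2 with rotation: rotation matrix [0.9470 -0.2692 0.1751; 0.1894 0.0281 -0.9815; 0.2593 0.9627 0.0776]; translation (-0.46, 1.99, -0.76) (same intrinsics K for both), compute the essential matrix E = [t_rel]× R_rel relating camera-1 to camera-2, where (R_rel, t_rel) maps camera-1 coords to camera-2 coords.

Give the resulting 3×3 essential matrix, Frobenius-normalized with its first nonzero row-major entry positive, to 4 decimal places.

source (fourbar_fk): coupler pose = R=[0.9489 -0.3155 0.0000; 0.3155 0.9489 0.0000; 0.0000 0.0000 1.0000], t=(-0.6709, 0.6726, 0.0000)
after S1 (invert_se3): R=[0.9489 0.3155 0.0000; -0.3155 0.9489 0.0000; 0.0000 0.0000 1.0000], t=(0.4245, -0.8499, 0.0000)
after S2 (essential): [0.3359 0.4800 -0.0417; 0.1446 0.3765 0.0151; -0.5467 0.3348 0.2849]

matrix = [0.3359 0.4800 -0.0417; 0.1446 0.3765 0.0151; -0.5467 0.3348 0.2849]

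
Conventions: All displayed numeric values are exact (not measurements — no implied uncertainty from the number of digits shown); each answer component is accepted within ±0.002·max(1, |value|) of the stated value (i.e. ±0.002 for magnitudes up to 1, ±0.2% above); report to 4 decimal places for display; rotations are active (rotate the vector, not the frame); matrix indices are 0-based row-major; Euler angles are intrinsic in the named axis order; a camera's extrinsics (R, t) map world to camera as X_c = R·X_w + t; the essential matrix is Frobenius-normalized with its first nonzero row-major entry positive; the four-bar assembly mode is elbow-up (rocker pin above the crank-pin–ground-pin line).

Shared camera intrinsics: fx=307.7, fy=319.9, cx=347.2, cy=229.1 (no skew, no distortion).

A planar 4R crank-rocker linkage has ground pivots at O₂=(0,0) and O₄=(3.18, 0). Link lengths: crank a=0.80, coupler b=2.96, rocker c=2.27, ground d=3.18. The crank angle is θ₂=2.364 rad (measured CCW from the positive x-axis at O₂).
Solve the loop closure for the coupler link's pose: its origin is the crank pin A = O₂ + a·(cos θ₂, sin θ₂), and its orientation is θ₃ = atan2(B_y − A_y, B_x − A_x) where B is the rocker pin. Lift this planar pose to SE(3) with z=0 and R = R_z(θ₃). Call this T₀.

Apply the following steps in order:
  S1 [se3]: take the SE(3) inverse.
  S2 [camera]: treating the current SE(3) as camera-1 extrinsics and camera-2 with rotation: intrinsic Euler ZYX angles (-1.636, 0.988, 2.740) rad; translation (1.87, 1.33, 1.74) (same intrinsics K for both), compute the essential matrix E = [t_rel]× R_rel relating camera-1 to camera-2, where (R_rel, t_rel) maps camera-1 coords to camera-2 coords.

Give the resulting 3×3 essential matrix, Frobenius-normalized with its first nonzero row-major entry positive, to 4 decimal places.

matrix = [0.1092 0.1861 -0.5968; -0.0569 -0.6159 -0.0238; -0.0273 0.2852 0.3633]

source (fourbar_fk): coupler pose = R=[0.8810 -0.4731 0.0000; 0.4731 0.8810 0.0000; 0.0000 0.0000 1.0000], t=(-0.5701, 0.5613, 0.0000)
after S1 (invert_se3): R=[0.8810 0.4731 0.0000; -0.4731 0.8810 0.0000; 0.0000 0.0000 1.0000], t=(0.2367, -0.7642, 0.0000)
after S2 (essential): [0.1092 0.1861 -0.5968; -0.0569 -0.6159 -0.0238; -0.0273 0.2852 0.3633]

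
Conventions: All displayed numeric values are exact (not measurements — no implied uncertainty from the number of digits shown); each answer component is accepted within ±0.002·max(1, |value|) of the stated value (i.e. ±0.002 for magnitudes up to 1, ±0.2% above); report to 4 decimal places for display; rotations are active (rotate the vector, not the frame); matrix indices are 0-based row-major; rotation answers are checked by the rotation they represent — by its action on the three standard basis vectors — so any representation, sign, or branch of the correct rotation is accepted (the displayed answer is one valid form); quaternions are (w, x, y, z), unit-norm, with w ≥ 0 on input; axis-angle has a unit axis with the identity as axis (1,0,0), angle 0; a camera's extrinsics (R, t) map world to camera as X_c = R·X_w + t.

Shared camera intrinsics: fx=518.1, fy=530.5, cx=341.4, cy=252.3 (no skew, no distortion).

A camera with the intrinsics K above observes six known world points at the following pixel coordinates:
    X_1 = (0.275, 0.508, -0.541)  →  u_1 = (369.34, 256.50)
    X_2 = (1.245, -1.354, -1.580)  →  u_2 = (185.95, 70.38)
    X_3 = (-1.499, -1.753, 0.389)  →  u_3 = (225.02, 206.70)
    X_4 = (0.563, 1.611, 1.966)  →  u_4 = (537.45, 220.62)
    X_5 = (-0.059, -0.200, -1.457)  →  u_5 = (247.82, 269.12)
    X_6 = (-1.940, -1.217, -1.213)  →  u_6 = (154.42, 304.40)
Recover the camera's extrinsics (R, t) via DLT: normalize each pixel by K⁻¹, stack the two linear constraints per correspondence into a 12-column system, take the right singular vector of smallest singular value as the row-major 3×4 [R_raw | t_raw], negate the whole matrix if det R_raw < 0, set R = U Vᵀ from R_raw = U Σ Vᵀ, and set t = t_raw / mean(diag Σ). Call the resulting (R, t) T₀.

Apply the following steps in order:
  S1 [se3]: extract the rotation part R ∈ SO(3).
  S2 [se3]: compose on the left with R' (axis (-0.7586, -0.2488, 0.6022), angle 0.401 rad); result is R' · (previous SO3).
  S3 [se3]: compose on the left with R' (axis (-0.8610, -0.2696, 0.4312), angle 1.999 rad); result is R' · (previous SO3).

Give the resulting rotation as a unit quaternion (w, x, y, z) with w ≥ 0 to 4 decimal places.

source (pnp_recover): camera pose = R=[0.4253 0.7377 0.5243; -0.6527 0.6513 -0.3870; -0.6269 -0.1776 0.7585], t=(0.0699, -0.3200, 5.8296)
after S1 (rot_of_se3): [0.4253 0.7377 0.5243; -0.6527 0.6513 -0.3870; -0.6269 -0.1776 0.7585]
after S2 (compose_so3): [0.6383 0.5932 0.4906; -0.6760 0.7368 -0.0115; -0.3683 -0.3243 0.8713]
after S3 (compose_so3): [0.7316 0.5791 -0.3597; 0.4433 -0.0032 0.8964; 0.5179 -0.8153 -0.2591]

rotation (quat) = (0.6061, -0.7060, -0.3620, -0.0560)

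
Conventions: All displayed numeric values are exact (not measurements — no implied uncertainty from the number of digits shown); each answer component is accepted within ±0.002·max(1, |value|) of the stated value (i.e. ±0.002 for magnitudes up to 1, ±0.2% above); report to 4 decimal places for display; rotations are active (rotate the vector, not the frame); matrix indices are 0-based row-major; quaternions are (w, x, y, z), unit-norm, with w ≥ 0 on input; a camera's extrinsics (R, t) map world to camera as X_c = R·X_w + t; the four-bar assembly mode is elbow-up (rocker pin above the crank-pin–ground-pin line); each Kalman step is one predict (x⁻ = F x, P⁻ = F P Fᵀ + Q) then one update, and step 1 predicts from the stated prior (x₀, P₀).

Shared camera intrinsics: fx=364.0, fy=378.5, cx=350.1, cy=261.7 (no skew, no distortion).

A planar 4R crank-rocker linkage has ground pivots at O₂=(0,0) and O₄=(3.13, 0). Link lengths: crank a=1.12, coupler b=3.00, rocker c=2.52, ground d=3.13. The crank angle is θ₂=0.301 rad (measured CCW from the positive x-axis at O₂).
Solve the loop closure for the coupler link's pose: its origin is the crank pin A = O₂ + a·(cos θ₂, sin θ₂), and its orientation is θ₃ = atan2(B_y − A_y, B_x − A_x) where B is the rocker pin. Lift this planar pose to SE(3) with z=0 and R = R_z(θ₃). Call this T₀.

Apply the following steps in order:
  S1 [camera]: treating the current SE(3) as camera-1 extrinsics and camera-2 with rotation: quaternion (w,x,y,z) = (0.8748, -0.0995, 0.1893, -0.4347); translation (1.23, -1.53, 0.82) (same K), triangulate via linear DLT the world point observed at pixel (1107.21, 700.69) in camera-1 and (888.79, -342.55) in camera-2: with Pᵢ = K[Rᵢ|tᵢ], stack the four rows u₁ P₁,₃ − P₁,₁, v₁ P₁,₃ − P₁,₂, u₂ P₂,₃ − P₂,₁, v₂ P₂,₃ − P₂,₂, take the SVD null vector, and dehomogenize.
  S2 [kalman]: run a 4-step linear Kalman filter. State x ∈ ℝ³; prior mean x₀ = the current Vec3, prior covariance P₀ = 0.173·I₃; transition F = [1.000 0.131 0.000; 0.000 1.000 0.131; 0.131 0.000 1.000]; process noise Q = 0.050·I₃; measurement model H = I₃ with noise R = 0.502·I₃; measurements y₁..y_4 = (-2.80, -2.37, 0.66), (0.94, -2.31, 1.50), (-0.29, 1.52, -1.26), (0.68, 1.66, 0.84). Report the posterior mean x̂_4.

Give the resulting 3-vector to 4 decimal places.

source (fourbar_fk): coupler pose = R=[0.6842 -0.7293 0.0000; 0.7293 0.6842 0.0000; 0.0000 0.0000 1.0000], t=(1.0696, 0.3321, 0.0000)
after S1 (triangulate): (0.7445, 0.0050, 0.7574)
after S2 (kf_track): (0.0787, 0.3215, 0.5671)

result = (0.0787, 0.3215, 0.5671)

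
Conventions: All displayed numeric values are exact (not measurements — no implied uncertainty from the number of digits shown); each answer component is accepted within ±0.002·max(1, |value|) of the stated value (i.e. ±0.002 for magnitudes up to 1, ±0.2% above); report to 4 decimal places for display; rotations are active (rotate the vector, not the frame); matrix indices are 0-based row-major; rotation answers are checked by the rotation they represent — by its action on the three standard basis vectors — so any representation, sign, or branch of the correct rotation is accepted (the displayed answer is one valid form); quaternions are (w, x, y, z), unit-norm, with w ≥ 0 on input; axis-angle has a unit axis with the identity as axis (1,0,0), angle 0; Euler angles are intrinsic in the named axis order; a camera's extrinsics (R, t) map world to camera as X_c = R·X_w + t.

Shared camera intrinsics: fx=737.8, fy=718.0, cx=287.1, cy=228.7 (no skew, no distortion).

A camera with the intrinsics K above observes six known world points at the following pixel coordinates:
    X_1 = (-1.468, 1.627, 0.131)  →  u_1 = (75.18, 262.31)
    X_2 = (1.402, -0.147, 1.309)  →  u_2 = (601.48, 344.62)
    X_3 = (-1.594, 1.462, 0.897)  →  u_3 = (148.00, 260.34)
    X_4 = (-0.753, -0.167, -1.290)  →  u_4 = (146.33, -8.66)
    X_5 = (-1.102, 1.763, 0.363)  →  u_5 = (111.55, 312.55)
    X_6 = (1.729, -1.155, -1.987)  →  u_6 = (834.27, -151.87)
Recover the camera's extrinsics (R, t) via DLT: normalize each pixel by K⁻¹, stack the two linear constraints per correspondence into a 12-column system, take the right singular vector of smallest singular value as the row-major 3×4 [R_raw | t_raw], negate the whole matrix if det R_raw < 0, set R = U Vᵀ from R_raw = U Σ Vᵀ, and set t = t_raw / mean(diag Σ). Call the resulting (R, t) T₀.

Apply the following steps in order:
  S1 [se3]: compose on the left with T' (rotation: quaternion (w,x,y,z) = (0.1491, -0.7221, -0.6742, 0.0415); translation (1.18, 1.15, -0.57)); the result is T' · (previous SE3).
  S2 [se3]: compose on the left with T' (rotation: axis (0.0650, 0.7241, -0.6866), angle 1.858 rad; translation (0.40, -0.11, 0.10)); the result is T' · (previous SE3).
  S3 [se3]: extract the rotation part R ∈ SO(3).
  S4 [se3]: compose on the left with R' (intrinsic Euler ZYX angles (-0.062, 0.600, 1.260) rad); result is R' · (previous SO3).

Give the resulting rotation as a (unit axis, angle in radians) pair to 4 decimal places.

source (pnp_recover): camera pose = R=[0.6301 -0.6044 0.4876; 0.5424 0.7918 0.2806; -0.5557 0.0877 0.8268], t=(0.3200, -0.2800, 4.2398)
after S1 (compose_se3): R=[0.7216 0.6856 0.0966; 0.5076 -0.6188 0.5995; 0.4708 -0.3836 -0.7945], t=(-0.1678, 2.1543, -4.4856)
after S2 (compose_se3): R=[0.4644 -0.8797 -0.1021; -0.5635 -0.3825 0.7322; -0.6832 -0.2826 -0.6734], t=(-0.8628, 3.9712, -2.4571)
after S3 (rot_of_se3): [0.4644 -0.8797 -0.1021; -0.5635 -0.3825 0.7322; -0.6832 -0.2826 -0.6734]
after S4 (compose_so3): [-0.0079 -0.9691 0.2464; 0.4795 0.2125 0.8514; -0.8775 0.1249 0.4631]

rotation (axis_angle) = ((-0.3684, 0.5698, 0.7346), 1.7377)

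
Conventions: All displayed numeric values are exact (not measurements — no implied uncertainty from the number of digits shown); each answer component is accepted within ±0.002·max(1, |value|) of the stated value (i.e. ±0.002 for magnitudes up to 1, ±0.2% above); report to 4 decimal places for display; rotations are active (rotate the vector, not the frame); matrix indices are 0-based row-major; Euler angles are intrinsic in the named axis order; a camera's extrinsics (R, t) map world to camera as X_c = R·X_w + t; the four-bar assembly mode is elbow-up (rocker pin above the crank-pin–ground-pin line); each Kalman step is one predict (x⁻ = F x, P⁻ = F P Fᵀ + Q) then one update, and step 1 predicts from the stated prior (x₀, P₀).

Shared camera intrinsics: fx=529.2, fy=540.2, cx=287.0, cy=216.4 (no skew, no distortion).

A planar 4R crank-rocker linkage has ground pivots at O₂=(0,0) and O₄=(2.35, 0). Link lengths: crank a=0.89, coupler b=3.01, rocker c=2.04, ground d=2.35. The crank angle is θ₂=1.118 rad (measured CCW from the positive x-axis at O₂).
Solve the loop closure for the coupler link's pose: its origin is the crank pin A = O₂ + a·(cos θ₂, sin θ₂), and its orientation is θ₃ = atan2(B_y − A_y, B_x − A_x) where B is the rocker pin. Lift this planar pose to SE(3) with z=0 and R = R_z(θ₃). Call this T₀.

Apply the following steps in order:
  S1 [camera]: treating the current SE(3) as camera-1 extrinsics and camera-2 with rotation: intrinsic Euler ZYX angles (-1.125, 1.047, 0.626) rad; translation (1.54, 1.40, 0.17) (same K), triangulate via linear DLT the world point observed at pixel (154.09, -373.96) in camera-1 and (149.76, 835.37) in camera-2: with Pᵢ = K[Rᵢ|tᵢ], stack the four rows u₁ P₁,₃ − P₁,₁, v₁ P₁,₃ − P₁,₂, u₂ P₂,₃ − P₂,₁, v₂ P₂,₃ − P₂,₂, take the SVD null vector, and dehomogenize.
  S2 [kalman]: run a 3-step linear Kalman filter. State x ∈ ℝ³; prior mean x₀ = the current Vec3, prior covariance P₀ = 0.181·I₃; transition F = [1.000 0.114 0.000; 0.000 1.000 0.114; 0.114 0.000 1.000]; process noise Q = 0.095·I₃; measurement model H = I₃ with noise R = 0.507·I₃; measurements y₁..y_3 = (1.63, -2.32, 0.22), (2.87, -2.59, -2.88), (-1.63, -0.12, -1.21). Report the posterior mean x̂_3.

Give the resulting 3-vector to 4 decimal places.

source (fourbar_fk): coupler pose = R=[0.9373 -0.3486 0.0000; 0.3486 0.9373 0.0000; 0.0000 0.0000 1.0000], t=(0.3894, 0.8003, 0.0000)
after S1 (triangulate): (-1.1933, -1.4493, 0.8913)
after S2 (kf_track): (-0.3142, -1.4132, -0.7725)

result = (-0.3142, -1.4132, -0.7725)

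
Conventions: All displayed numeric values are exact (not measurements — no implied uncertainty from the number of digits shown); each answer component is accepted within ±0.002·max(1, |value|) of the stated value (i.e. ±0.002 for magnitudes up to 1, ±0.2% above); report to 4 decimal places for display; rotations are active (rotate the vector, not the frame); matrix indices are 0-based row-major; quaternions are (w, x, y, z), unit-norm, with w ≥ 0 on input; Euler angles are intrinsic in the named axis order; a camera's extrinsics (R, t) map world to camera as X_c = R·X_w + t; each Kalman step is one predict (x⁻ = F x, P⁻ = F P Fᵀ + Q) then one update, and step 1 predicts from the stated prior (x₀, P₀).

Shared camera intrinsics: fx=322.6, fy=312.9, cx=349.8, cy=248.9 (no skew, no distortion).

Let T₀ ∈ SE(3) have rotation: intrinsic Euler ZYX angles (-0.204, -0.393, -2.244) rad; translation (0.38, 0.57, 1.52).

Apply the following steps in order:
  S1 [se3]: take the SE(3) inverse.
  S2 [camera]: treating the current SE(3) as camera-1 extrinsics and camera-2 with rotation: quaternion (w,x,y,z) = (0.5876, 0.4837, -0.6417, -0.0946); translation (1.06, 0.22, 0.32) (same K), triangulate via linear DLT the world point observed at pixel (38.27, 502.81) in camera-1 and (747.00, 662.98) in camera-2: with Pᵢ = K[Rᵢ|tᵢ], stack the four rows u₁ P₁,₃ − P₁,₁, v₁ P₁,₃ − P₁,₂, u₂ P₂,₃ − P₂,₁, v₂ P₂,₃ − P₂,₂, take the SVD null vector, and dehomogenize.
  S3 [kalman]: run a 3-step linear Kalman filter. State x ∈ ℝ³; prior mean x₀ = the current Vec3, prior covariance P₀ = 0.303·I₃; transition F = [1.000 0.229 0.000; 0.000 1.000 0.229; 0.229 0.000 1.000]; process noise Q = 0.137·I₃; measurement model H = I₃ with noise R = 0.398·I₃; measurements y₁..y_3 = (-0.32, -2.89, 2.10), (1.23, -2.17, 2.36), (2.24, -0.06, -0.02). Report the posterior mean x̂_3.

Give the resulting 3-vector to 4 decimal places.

after S1 (invert_se3): R=[0.9046 -0.1871 0.3830; 0.1669 -0.6712 -0.7222; 0.3922 0.7172 -0.5760], t=(-0.8192, 1.4170, 0.3176)
after S2 (triangulate): (-0.3908, 1.3572, -1.8934)
after S3 (kf_track): (1.0629, -0.5857, 0.7923)

result = (1.0629, -0.5857, 0.7923)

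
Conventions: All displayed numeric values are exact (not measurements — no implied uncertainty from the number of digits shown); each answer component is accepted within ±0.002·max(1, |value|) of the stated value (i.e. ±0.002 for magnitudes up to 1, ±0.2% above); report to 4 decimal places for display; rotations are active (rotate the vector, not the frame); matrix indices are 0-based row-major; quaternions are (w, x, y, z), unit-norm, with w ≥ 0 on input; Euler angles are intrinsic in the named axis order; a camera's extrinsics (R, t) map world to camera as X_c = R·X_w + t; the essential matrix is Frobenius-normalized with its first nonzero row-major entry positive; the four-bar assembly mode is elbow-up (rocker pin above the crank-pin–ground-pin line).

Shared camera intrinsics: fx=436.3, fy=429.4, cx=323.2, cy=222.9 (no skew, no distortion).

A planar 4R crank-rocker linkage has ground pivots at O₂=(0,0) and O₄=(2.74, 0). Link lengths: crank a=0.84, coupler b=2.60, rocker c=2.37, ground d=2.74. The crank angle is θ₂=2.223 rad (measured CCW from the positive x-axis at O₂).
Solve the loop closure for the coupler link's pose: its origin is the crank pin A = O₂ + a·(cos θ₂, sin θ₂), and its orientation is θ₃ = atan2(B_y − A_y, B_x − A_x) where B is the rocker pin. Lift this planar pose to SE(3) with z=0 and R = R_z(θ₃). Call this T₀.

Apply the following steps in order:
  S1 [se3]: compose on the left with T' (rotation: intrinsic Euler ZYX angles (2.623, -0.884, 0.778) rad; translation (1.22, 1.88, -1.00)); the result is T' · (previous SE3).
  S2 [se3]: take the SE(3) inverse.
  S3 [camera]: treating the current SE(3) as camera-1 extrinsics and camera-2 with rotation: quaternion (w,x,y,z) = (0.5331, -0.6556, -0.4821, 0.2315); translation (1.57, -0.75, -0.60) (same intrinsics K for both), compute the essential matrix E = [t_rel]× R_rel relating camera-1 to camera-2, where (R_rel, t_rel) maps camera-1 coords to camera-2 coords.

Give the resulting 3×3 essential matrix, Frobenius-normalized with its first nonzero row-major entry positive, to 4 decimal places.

source (fourbar_fk): coupler pose = R=[0.8327 -0.5537 0.0000; 0.5537 0.8327 0.0000; 0.0000 0.0000 1.0000], t=(-0.5098, 0.6676, 0.0000)
after S1 (compose_se3): R=[-0.3931 0.4034 0.8263; -0.2298 -0.9132 0.3366; 0.8903 -0.0576 0.4517], t=(1.5797, 1.1272, -1.0972)
after S2 (invert_se3): R=[-0.3931 -0.2298 0.8903; 0.4034 -0.9132 -0.0576; 0.8263 0.3366 0.4517], t=(1.8568, 0.3288, -1.1891)
after S3 (essential): [0.0081 0.0817 0.1645; 0.2878 -0.6217 0.1725; 0.0771 0.2066 0.6469]

matrix = [0.0081 0.0817 0.1645; 0.2878 -0.6217 0.1725; 0.0771 0.2066 0.6469]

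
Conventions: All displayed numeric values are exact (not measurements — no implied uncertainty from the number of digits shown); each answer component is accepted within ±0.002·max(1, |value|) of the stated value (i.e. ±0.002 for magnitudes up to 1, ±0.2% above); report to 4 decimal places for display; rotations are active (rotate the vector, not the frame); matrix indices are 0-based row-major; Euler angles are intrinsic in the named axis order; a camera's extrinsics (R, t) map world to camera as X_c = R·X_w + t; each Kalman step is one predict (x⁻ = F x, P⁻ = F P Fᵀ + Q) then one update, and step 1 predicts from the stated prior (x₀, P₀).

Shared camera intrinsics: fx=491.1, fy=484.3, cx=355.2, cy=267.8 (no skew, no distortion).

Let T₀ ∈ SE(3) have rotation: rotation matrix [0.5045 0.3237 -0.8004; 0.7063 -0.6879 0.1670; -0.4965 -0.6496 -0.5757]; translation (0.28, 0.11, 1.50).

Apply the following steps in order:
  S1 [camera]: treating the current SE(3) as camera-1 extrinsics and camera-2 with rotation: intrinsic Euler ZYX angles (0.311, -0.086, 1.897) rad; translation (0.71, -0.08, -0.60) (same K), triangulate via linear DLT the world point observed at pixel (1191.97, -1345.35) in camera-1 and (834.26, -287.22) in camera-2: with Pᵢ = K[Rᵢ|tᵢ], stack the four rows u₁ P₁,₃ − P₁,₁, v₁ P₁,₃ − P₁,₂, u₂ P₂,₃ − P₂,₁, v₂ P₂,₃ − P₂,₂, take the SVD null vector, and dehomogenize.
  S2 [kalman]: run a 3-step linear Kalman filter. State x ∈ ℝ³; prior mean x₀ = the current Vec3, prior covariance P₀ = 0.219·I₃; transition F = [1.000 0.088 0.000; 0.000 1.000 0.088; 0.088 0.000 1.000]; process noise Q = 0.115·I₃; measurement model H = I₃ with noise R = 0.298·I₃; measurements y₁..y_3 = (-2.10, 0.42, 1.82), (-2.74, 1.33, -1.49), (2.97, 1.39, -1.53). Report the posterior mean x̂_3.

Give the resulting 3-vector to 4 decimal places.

result = (0.4224, 1.2997, -0.8378)

after S1 (triangulate): (-0.0632, 1.6088, 0.3304)
after S2 (kf_track): (0.4224, 1.2997, -0.8378)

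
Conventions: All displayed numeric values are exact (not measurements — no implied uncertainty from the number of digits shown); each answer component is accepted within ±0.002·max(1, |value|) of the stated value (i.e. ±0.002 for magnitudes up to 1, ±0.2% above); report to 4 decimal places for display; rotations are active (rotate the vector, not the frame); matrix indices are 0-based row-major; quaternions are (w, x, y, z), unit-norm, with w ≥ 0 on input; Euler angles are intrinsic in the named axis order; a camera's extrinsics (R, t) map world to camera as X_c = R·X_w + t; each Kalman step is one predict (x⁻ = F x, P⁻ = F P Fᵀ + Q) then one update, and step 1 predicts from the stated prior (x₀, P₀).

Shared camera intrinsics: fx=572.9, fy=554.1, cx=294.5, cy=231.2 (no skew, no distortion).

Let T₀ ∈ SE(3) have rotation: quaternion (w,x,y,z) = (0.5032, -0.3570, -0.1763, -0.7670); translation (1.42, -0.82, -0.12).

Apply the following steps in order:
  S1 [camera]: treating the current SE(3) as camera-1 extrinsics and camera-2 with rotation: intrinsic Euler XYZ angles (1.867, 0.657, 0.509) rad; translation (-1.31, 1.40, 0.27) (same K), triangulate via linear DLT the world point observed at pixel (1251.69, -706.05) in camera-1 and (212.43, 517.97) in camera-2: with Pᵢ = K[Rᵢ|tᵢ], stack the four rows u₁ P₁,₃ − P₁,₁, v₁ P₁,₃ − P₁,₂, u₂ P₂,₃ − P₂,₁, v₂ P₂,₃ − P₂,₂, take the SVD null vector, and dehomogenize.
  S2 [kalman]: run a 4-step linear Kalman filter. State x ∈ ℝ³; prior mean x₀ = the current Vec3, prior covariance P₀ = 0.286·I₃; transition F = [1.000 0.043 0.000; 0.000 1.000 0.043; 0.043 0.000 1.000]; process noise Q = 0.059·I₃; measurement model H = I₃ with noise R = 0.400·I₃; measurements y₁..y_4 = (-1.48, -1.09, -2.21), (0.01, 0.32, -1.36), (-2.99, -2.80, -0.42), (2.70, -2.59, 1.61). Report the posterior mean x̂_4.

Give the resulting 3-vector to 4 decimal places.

after S1 (triangulate): (1.7669, 1.1832, 0.3842)
after S2 (kf_track): (0.2381, -1.4303, -0.0599)

result = (0.2381, -1.4303, -0.0599)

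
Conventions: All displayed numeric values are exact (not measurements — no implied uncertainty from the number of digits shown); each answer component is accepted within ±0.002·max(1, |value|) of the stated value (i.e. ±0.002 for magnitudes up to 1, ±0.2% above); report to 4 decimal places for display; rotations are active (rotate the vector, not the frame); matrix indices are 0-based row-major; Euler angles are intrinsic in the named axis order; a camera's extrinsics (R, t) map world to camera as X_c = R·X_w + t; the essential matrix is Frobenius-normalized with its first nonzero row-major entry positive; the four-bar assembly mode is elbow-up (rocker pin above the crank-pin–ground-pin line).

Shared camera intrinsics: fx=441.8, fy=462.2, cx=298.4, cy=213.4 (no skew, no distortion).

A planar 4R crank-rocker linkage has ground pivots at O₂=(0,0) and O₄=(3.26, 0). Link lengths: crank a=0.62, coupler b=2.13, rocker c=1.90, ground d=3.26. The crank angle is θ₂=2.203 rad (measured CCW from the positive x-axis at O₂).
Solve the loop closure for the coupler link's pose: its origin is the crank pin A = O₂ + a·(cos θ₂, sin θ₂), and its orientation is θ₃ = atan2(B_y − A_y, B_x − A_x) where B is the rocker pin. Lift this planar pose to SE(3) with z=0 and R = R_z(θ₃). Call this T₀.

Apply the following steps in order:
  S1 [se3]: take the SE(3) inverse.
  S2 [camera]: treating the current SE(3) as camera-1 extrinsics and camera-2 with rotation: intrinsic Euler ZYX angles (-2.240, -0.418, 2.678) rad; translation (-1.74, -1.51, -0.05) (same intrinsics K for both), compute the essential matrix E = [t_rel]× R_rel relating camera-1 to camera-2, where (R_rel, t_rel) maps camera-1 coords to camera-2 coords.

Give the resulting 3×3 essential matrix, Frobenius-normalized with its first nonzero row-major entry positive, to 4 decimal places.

matrix = [0.1550 0.0910 -0.2551; -0.3158 -0.1808 0.5198; -0.1016 0.6775 0.1751]

source (fourbar_fk): coupler pose = R=[0.9641 -0.2656 0.0000; 0.2656 0.9641 0.0000; 0.0000 0.0000 1.0000], t=(-0.3664, 0.5002, 0.0000)
after S1 (invert_se3): R=[0.9641 0.2656 0.0000; -0.2656 0.9641 0.0000; 0.0000 0.0000 1.0000], t=(0.2204, -0.5795, 0.0000)
after S2 (essential): [0.1550 0.0910 -0.2551; -0.3158 -0.1808 0.5198; -0.1016 0.6775 0.1751]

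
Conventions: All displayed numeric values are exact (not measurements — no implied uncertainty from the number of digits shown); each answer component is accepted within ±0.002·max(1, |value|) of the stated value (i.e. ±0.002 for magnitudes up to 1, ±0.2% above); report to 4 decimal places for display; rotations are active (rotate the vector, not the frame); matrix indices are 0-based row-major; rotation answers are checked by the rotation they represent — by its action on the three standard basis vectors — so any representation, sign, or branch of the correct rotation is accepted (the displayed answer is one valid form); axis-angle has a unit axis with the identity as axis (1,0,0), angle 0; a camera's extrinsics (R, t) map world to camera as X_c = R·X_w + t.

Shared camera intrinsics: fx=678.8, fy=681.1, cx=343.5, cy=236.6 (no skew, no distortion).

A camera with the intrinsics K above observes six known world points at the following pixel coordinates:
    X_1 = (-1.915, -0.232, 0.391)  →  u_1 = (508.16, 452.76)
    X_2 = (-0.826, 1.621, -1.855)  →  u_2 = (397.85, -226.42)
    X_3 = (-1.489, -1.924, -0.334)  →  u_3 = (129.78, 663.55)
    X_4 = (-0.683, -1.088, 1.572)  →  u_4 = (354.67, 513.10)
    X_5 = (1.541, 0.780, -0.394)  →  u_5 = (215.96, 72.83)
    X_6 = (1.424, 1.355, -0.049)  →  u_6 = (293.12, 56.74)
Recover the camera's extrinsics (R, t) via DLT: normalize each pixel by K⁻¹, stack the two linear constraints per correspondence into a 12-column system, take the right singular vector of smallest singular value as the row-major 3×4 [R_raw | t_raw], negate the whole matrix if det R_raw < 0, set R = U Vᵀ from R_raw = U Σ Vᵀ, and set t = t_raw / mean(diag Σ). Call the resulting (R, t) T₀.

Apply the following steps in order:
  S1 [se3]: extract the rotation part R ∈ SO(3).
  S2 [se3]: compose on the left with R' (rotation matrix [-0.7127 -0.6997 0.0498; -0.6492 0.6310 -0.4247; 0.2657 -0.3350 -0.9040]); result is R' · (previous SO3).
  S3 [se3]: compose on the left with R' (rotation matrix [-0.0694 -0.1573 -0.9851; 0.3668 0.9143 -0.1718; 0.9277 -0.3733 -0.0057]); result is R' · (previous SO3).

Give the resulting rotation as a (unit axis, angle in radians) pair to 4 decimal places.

rotation (axis_angle) = ((0.9074, 0.0465, 0.4177), 2.6884)

source (pnp_recover): camera pose = R=[-0.6042 0.6348 0.4817; -0.3324 -0.7501 0.5717; 0.7242 0.1853 0.6642], t=(-0.4000, 0.0100, 4.4600)
after S1 (rot_of_se3): [-0.6042 0.6348 0.4817; -0.3324 -0.7501 0.5717; 0.7242 0.1853 0.6642]
after S2 (compose_so3): [0.6992 0.0817 -0.7102; -0.1251 -0.9641 -0.2341; -0.7039 0.2525 -0.6640]
after S3 (compose_so3): [0.6645 -0.1028 0.7402; 0.2631 -0.8949 -0.3604; 0.6994 0.4342 -0.5677]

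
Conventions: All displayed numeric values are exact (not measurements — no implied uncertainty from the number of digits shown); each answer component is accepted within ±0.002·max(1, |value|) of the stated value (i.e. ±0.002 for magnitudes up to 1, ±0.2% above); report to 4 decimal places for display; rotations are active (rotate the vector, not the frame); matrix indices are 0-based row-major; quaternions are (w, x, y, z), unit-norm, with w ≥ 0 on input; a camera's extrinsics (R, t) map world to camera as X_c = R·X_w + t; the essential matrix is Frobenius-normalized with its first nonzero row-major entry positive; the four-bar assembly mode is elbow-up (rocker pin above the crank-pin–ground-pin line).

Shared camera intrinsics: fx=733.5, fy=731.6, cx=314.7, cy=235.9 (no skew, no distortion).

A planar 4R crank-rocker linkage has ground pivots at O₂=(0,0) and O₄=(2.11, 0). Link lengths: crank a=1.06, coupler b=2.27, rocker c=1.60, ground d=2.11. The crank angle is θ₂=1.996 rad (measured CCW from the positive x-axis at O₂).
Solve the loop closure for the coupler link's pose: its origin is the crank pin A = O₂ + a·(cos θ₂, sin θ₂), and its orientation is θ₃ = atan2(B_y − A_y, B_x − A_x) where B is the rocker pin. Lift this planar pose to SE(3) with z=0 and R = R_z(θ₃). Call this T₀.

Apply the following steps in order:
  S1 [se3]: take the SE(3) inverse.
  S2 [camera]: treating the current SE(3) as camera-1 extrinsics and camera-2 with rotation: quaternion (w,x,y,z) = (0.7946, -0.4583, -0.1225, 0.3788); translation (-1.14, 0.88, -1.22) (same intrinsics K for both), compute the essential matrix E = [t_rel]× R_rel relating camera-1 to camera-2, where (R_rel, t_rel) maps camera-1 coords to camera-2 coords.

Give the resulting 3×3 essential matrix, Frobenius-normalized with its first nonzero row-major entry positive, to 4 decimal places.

matrix = [0.2927 -0.1123 0.4218; -0.4270 -0.0423 0.5211; -0.4741 0.0918 -0.1866]

source (fourbar_fk): coupler pose = R=[0.9651 -0.2618 0.0000; 0.2618 0.9651 0.0000; 0.0000 0.0000 1.0000], t=(-0.4373, 0.9656, 0.0000)
after S1 (invert_se3): R=[0.9651 0.2618 0.0000; -0.2618 0.9651 0.0000; 0.0000 0.0000 1.0000], t=(0.1693, -1.0464, 0.0000)
after S2 (essential): [0.2927 -0.1123 0.4218; -0.4270 -0.0423 0.5211; -0.4741 0.0918 -0.1866]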